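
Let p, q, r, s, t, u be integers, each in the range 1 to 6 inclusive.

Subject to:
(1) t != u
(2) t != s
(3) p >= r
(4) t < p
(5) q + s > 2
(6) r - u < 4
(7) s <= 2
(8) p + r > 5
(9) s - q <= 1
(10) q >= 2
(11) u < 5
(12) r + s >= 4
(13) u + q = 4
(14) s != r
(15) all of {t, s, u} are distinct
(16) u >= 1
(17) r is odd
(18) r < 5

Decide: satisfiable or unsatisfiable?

Try p = 4, q = 3, r = 3, s = 2, t = 3, u = 1.
Check constraint 5: q + s = 5; constraint 6: r - u = 2. The remaining constraints are straightforward to verify.

Satisfiable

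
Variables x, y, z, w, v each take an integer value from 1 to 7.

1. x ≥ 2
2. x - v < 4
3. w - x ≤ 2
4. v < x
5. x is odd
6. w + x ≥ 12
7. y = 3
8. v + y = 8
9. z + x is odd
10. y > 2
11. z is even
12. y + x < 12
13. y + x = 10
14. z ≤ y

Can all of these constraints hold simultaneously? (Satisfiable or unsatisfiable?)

Satisfiable

Setting (x, y, z, w, v) = (7, 3, 2, 7, 5) satisfies everything: constraint 2: x - v = 2; constraint 3: w - x = 0; constraint 6: w + x = 14, and the others follow.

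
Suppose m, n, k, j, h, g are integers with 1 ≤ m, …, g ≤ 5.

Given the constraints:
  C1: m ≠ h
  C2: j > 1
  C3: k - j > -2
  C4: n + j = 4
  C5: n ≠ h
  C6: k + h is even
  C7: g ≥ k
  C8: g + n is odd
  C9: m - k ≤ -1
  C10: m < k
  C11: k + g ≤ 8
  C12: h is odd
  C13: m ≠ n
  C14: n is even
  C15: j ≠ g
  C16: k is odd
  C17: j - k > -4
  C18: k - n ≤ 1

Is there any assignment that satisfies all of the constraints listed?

Satisfiable

The assignment m = 1, n = 2, k = 3, j = 2, h = 3, g = 5 works:
  constraint 3 holds since k - j = 1.
  constraint 4 holds since n + j = 4.
  constraint 9 holds since m - k = -2.
The rest check out directly.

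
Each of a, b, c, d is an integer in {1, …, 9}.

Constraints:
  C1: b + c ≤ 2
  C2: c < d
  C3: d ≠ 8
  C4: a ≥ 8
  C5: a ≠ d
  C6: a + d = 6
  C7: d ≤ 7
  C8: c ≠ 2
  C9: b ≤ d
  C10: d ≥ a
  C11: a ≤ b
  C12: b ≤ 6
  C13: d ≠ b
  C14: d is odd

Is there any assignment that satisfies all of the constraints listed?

Unsatisfiable

From constraints 4 and 11: b ≥ a and a ≥ 8, so b ≥ 8. From constraints 7 and 9: b ≤ d and d ≤ 7, so b ≤ 7. But 7 < 8, so no value of b works.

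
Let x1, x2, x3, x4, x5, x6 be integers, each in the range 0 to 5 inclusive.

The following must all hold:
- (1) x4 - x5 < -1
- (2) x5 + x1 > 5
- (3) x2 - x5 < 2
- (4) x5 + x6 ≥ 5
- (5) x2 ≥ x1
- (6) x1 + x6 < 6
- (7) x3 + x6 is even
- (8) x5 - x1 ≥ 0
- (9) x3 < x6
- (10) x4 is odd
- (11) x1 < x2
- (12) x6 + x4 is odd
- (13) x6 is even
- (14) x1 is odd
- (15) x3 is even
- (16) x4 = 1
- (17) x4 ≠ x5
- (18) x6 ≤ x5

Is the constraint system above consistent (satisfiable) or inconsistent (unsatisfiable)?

Try x1 = 3, x2 = 5, x3 = 0, x4 = 1, x5 = 5, x6 = 2.
Check constraint 1: x4 - x5 = -4; constraint 2: x5 + x1 = 8; constraint 3: x2 - x5 = 0. The remaining constraints are straightforward to verify.

Satisfiable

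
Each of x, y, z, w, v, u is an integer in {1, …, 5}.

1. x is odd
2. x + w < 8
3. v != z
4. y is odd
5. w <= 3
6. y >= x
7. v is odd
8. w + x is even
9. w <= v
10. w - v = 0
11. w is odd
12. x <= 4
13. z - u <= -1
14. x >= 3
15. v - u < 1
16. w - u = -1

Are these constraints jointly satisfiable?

Satisfiable

The assignment x = 3, y = 3, z = 1, w = 3, v = 3, u = 4 works:
  constraint 2 holds since x + w = 6.
  constraint 10 holds since w - v = 0.
  constraint 13 holds since z - u = -3.
The rest check out directly.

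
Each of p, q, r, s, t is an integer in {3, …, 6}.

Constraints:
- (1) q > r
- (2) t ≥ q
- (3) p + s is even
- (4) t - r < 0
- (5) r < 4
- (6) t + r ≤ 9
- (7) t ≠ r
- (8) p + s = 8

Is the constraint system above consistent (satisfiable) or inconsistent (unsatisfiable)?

Unsatisfiable

Constraints 1, 2, and 4 give t < r, r < q, q ≤ t. Chaining: t < r < q ≤ t, which forces t < t — impossible.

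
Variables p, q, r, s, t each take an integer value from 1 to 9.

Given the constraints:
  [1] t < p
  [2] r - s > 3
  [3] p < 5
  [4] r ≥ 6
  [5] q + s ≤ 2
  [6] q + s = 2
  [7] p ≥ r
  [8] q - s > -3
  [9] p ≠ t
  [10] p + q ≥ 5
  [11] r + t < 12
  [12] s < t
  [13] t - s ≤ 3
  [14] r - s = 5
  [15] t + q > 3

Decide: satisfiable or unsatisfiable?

From constraints 4 and 7: p ≥ r and r ≥ 6, so p ≥ 6. From constraint 3: p ≤ 4. But 4 < 6, so no value of p works.

Unsatisfiable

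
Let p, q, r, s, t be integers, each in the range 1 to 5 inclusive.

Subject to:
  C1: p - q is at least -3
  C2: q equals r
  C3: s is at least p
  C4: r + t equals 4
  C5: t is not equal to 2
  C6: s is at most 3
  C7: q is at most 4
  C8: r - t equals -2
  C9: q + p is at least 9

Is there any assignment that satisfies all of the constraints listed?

From constraint 7: q ≤ 4. From constraints 3 and 6: p ≤ s ≤ 3. Hence q + p ≤ 7. But constraint 9 requires q + p ≥ 9, and 9 > 7. Contradiction.

Unsatisfiable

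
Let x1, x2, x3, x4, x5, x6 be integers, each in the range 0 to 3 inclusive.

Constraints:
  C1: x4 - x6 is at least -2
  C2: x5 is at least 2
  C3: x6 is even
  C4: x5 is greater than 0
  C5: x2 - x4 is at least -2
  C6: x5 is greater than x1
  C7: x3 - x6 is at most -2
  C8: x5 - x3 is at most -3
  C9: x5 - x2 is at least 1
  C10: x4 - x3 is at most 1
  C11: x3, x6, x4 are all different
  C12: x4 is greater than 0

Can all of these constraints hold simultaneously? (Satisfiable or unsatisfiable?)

Unsatisfiable

Constraints 1, 5, 7, 8, and 9 give x5 − x2 ≥ 1, x2 − x4 ≥ -2, x4 − x6 ≥ -2, x6 − x3 ≥ 2, x3 − x5 ≥ 3.
Adding all 5 inequalities: the left sides telescope to 0, and the right sides sum to 1 + (-2) + (-2) + 2 + 3 = 2. So 0 ≥ 2, which is false.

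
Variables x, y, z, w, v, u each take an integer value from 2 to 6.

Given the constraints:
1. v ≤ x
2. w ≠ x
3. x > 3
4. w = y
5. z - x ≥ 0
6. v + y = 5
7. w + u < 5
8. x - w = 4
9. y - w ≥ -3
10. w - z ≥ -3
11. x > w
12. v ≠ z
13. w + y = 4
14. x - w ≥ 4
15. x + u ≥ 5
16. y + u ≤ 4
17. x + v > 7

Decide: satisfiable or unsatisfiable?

Unsatisfiable

Constraints 5, 10, and 14 give w − z ≥ -3, z − x ≥ 0, x − w ≥ 4.
Adding all 3 inequalities: the left sides telescope to 0, and the right sides sum to (-3) + 0 + 4 = 1. So 0 ≥ 1, which is false.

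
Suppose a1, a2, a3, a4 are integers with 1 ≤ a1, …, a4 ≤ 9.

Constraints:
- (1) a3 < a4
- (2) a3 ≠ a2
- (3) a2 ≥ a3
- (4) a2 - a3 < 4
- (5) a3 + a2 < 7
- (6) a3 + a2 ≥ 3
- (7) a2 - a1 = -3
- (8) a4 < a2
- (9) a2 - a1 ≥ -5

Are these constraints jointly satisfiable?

The assignment a1 = 7, a2 = 4, a3 = 1, a4 = 2 works:
  constraint 4 holds since a2 - a3 = 3.
  constraint 5 holds since a3 + a2 = 5.
  constraint 6 holds since a3 + a2 = 5.
The rest check out directly.

Satisfiable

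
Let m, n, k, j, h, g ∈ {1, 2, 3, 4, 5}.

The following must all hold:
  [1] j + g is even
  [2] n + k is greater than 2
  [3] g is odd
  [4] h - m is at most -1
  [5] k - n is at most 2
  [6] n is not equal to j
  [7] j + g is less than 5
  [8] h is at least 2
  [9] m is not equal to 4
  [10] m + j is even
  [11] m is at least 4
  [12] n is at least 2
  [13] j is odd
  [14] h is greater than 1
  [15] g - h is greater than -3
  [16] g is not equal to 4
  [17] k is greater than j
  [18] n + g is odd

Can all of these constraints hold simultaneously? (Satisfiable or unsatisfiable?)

Take m = 5, n = 2, k = 2, j = 1, h = 2, g = 1. Then constraint 2: n + k = 4; constraint 4: h - m = -3, and every other listed constraint is also met.

Satisfiable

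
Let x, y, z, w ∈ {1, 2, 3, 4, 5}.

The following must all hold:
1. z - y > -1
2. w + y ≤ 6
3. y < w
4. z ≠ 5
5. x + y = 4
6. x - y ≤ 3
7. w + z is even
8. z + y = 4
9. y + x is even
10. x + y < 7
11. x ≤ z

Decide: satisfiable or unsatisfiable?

The assignment x = 2, y = 2, z = 2, w = 4 works:
  constraint 1 holds since z - y = 0.
  constraint 2 holds since w + y = 6.
  constraint 5 holds since x + y = 4.
The rest check out directly.

Satisfiable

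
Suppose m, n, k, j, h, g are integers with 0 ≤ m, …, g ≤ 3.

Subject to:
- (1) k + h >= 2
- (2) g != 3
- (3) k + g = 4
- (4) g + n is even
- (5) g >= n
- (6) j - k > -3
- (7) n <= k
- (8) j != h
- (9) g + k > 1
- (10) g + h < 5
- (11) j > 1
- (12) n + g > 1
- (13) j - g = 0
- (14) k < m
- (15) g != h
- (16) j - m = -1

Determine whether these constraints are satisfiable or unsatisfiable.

Satisfiable

Take m = 3, n = 0, k = 2, j = 2, h = 0, g = 2. Then constraint 1: k + h = 2; constraint 3: k + g = 4, and every other listed constraint is also met.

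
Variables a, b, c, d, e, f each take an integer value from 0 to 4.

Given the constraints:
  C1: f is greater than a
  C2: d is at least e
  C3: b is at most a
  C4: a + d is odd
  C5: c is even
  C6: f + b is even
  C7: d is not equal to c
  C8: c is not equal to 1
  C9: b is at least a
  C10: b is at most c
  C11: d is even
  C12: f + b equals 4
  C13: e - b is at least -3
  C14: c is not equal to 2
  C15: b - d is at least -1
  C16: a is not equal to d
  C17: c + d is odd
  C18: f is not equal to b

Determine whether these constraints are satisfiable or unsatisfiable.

Unsatisfiable

Constraint 5 makes c even and constraint 11 makes d even, so c + d must be even. Constraint 17 says c + d is odd — contradiction.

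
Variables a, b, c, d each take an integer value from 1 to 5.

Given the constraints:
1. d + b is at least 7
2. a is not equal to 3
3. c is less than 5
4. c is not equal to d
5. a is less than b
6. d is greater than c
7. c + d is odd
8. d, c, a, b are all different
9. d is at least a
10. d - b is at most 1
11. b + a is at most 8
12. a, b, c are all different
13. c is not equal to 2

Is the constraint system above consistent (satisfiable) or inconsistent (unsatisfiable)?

Satisfiable

The assignment a = 2, b = 3, c = 1, d = 4 works:
  constraint 1 holds since d + b = 7.
  constraint 10 holds since d - b = 1.
  constraint 11 holds since b + a = 5.
The rest check out directly.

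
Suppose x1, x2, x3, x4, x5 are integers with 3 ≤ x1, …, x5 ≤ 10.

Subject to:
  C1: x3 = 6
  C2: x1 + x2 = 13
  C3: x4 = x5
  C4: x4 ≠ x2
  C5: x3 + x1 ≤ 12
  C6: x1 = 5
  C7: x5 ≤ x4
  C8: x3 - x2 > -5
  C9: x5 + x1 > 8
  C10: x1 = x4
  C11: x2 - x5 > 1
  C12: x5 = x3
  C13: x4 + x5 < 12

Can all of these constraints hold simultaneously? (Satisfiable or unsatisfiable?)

Constraint 6 fixes x1 = 5 and constraint 1 fixes x3 = 6. Constraints 3, 10, and 12 give x1 = x4 = x5 = x3, so x1 = x3. But 5 ≠ 6 — contradiction.

Unsatisfiable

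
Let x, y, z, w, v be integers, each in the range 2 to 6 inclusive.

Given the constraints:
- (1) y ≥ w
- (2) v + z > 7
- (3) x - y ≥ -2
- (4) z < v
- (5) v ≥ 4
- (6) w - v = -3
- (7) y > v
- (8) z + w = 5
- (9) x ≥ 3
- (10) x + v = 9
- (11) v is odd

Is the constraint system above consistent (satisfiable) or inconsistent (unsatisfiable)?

Satisfiable

The assignment x = 4, y = 6, z = 3, w = 2, v = 5 works:
  constraint 2 holds since v + z = 8.
  constraint 3 holds since x - y = -2.
The rest check out directly.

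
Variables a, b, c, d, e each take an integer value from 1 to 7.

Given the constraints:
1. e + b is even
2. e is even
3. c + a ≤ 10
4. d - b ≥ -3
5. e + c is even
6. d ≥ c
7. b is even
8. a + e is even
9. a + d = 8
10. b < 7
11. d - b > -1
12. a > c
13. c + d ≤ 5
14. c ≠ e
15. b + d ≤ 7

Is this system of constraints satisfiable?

Satisfiable

The assignment a = 6, b = 2, c = 2, d = 2, e = 4 works:
  constraint 3 holds since c + a = 8.
  constraint 4 holds since d - b = 0.
  constraint 9 holds since a + d = 8.
The rest check out directly.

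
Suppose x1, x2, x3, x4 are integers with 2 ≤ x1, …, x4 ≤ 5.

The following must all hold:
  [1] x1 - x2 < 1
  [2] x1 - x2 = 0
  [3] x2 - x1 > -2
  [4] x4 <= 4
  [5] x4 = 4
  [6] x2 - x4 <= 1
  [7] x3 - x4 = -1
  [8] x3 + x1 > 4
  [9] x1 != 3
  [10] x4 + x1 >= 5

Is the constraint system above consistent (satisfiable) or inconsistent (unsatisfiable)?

Try x1 = 4, x2 = 4, x3 = 3, x4 = 4.
Check constraint 1: x1 - x2 = 0; constraint 2: x1 - x2 = 0. The remaining constraints are straightforward to verify.

Satisfiable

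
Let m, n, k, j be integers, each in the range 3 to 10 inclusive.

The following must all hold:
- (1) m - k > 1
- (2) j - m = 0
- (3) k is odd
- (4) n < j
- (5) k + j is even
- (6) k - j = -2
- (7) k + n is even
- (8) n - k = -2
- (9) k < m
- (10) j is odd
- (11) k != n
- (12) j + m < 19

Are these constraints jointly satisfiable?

The assignment m = 9, n = 5, k = 7, j = 9 works:
  constraint 1 holds since m - k = 2.
  constraint 2 holds since j - m = 0.
The rest check out directly.

Satisfiable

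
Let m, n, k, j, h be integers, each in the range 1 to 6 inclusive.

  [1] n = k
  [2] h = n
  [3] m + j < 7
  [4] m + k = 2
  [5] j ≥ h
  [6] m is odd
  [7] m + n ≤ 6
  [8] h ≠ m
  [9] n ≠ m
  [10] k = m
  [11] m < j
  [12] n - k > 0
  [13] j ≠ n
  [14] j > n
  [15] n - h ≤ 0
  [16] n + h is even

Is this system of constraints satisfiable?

Unsatisfiable

From constraints 1, 2, and 10, h = n = k = m, so h = m. But constraint 8 says h ≠ m. Contradiction.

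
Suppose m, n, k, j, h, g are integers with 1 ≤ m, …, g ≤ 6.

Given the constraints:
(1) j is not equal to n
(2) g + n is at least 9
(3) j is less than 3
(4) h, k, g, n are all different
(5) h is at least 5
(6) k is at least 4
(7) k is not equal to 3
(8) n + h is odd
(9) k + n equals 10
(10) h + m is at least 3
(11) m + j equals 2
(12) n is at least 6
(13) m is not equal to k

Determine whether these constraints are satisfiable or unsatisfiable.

Satisfiable

One satisfying assignment is m = 1, n = 6, k = 4, j = 1, h = 5, g = 3.
For the less obvious constraints — constraint 2: g + n = 9; constraint 9: k + n = 10 — and the others hold by inspection.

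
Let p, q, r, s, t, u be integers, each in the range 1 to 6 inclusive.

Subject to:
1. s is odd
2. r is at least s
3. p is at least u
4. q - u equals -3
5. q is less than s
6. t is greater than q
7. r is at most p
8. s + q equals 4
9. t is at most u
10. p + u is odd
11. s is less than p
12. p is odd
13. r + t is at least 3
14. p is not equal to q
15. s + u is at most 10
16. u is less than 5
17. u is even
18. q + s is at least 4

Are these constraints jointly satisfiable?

The assignment p = 5, q = 1, r = 4, s = 3, t = 2, u = 4 works:
  constraint 4 holds since q - u = -3.
  constraint 8 holds since s + q = 4.
  constraint 13 holds since r + t = 6.
The rest check out directly.

Satisfiable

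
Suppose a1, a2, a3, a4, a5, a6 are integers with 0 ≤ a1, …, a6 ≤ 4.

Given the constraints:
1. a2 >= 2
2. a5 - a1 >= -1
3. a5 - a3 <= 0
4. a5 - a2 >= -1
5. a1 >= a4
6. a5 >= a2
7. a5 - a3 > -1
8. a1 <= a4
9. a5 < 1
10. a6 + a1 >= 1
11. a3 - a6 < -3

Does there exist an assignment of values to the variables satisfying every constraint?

Unsatisfiable

From constraints 1 and 6: a5 ≥ a2 and a2 ≥ 2, so a5 ≥ 2. From constraint 9: a5 ≤ 0. But 0 < 2, so no value of a5 works.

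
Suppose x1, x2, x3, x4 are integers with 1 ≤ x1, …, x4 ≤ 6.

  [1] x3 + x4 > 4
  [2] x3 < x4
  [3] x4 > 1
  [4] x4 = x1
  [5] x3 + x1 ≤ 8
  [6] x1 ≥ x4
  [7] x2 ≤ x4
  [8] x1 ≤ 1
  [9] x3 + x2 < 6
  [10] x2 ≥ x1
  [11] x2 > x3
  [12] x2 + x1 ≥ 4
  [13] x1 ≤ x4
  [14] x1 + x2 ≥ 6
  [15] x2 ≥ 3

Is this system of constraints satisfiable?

From constraints 7 and 15: x4 ≥ x2 and x2 ≥ 3, so x4 ≥ 3. From constraints 6 and 8: x4 ≤ x1 and x1 ≤ 1, so x4 ≤ 1. But 1 < 3, so no value of x4 works.

Unsatisfiable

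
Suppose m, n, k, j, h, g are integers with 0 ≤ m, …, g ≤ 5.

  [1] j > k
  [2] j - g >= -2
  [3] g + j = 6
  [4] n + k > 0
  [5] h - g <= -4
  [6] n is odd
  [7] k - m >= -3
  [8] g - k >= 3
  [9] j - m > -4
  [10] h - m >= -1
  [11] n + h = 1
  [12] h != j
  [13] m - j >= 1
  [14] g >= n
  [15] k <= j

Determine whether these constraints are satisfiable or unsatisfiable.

Unsatisfiable

Constraints 2, 5, 10, and 13 give h − m ≥ -1, m − j ≥ 1, j − g ≥ -2, g − h ≥ 4.
Adding all 4 inequalities: the left sides telescope to 0, and the right sides sum to (-1) + 1 + (-2) + 4 = 2. So 0 ≥ 2, which is false.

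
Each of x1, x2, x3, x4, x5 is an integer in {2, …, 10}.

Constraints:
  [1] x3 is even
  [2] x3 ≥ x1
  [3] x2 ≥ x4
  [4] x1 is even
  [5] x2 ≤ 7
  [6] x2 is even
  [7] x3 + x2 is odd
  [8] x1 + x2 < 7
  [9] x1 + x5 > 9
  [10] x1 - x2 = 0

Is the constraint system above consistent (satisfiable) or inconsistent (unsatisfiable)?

Constraint 1 makes x3 even and constraint 6 makes x2 even, so x3 + x2 must be even. Constraint 7 says x3 + x2 is odd — contradiction.

Unsatisfiable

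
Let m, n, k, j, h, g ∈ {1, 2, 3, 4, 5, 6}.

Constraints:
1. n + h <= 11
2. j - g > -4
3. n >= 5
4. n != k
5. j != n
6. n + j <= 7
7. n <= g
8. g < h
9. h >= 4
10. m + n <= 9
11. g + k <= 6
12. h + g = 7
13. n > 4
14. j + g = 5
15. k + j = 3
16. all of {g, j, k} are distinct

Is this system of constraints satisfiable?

Unsatisfiable

From constraint 9: h ≥ 4. From constraints 3 and 7: g ≥ n ≥ 5. Hence h + g ≥ 9. But constraint 12 requires h + g = 7, and 7 < 9. Contradiction.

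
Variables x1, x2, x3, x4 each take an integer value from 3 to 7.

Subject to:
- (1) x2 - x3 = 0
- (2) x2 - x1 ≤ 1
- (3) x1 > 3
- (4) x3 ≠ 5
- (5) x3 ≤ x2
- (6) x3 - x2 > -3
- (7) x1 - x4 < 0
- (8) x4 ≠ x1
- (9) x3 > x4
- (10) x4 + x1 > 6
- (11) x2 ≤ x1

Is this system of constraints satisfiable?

Constraints 5, 7, 9, and 11 give x2 ≤ x1, x1 < x4, x4 < x3, x3 ≤ x2. Chaining: x2 ≤ x1 < x4 < x3 ≤ x2, which forces x2 < x2 — impossible.

Unsatisfiable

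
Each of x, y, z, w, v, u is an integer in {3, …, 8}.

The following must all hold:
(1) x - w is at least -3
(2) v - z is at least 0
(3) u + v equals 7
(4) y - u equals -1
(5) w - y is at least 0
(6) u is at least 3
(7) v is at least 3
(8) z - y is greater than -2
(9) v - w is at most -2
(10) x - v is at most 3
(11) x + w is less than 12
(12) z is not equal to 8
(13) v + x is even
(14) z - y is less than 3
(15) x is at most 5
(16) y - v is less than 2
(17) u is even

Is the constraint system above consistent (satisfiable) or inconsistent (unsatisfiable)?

Satisfiable

Take x = 5, y = 3, z = 3, w = 5, v = 3, u = 4. Then constraint 1: x - w = 0; constraint 2: v - z = 0, and every other listed constraint is also met.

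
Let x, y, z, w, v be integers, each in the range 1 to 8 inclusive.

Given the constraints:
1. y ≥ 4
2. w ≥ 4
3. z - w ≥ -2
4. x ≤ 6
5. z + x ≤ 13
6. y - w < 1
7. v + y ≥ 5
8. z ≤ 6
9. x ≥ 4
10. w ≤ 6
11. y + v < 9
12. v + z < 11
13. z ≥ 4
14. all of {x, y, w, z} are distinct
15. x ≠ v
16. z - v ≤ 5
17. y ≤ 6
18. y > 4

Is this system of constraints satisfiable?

Constraints 1, 2, 4, 8, 9, 10, 13, and 17 confine each of x, y, w, z to the 3 values {4, …, 6}.
Constraint 14 requires all 4 of them to be distinct, but only 3 values are available — impossible by the pigeonhole principle.

Unsatisfiable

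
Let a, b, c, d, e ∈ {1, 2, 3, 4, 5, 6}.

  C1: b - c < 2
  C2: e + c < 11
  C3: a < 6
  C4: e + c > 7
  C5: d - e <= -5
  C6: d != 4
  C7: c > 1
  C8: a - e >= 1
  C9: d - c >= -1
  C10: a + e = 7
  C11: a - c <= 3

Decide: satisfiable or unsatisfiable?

Unsatisfiable

Constraints 5, 8, 9, and 11 give d − c ≥ -1, c − a ≥ -3, a − e ≥ 1, e − d ≥ 5.
Adding all 4 inequalities: the left sides telescope to 0, and the right sides sum to (-1) + (-3) + 1 + 5 = 2. So 0 ≥ 2, which is false.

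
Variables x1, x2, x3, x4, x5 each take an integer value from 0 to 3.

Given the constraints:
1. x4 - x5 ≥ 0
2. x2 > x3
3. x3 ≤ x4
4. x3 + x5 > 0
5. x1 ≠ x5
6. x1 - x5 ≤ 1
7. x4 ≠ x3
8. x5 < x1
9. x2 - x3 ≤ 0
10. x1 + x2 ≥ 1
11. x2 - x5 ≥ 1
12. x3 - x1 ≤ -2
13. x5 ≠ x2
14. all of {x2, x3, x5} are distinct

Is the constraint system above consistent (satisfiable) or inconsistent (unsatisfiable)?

Constraints 6, 9, 11, and 12 give x5 − x1 ≥ -1, x1 − x3 ≥ 2, x3 − x2 ≥ 0, x2 − x5 ≥ 1.
Adding all 4 inequalities: the left sides telescope to 0, and the right sides sum to (-1) + 2 + 0 + 1 = 2. So 0 ≥ 2, which is false.

Unsatisfiable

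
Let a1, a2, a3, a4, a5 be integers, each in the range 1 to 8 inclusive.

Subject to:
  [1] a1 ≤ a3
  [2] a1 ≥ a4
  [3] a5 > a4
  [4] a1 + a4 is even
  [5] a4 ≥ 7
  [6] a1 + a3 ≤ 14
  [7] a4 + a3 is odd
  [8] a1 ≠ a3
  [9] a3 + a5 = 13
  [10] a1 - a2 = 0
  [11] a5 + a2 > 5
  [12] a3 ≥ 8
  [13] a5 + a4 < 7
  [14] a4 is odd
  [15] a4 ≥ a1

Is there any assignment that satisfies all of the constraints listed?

From constraints 2 and 5: a1 ≥ a4 ≥ 7. From constraint 12: a3 ≥ 8. Hence a1 + a3 ≥ 15. But constraint 6 requires a1 + a3 ≤ 14, and 14 < 15. Contradiction.

Unsatisfiable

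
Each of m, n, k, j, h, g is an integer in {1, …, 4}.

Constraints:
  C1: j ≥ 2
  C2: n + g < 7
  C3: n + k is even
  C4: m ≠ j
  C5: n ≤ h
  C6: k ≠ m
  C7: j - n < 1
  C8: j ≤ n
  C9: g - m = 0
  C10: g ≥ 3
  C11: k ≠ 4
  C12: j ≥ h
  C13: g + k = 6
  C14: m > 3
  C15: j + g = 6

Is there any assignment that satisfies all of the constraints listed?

Satisfiable

Try m = 4, n = 2, k = 2, j = 2, h = 2, g = 4.
Check constraint 2: n + g = 6; constraint 7: j - n = 0. The remaining constraints are straightforward to verify.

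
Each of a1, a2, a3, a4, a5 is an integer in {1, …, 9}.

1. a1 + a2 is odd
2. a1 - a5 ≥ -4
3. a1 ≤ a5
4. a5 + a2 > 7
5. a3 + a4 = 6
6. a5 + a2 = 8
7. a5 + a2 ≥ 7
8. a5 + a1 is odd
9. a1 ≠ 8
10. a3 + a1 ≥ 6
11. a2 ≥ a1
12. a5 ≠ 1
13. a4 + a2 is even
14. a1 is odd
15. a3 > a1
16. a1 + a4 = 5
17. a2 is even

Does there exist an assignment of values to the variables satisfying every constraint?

Satisfiable

Setting (a1, a2, a3, a4, a5) = (3, 4, 4, 2, 4) satisfies everything: constraint 2: a1 - a5 = -1; constraint 4: a5 + a2 = 8; constraint 5: a3 + a4 = 6, and the others follow.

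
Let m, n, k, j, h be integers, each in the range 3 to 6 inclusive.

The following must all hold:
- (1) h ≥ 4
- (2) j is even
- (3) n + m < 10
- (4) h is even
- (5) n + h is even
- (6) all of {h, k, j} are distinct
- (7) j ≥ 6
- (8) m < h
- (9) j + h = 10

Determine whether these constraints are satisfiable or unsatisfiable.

Satisfiable

One satisfying assignment is m = 3, n = 4, k = 3, j = 6, h = 4.
For the less obvious constraints — constraint 3: n + m = 7; constraint 9: j + h = 10 — and the others hold by inspection.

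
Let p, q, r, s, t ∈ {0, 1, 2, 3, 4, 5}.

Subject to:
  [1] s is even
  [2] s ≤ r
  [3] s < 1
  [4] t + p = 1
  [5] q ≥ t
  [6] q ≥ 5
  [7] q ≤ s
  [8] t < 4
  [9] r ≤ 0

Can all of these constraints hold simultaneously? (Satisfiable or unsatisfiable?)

Unsatisfiable

From constraints 6 and 7: s ≥ q and q ≥ 5, so s ≥ 5. From constraints 2 and 9: s ≤ r and r ≤ 0, so s ≤ 0. But 0 < 5, so no value of s works.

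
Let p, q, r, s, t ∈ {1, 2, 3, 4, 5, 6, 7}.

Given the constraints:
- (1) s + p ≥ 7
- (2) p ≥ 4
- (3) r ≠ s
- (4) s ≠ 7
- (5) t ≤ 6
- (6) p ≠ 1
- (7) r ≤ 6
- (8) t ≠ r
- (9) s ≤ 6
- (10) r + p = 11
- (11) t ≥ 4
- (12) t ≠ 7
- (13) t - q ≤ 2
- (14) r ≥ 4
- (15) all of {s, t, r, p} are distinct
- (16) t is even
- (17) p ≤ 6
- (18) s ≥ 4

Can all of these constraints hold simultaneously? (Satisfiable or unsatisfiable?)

Unsatisfiable

Constraints 2, 5, 7, 9, 11, 14, 17, and 18 confine each of s, t, r, p to the 3 values {4, …, 6}.
Constraint 15 requires all 4 of them to be distinct, but only 3 values are available — impossible by the pigeonhole principle.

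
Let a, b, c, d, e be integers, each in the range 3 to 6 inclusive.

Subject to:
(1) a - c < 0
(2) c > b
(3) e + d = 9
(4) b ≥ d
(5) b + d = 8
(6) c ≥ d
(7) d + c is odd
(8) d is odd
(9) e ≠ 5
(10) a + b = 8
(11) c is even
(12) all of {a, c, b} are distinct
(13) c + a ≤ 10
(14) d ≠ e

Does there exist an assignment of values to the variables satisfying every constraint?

Try a = 3, b = 5, c = 6, d = 3, e = 6.
Check constraint 1: a - c = -3; constraint 3: e + d = 9; constraint 5: b + d = 8. The remaining constraints are straightforward to verify.

Satisfiable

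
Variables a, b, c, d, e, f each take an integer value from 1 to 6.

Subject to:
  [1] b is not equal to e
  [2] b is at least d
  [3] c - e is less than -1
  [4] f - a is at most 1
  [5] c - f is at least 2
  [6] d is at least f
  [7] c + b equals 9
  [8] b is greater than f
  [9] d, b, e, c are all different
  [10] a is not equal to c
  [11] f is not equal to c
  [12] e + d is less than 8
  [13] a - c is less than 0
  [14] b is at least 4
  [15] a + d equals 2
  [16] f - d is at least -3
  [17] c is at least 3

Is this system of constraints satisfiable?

The assignment a = 1, b = 5, c = 4, d = 1, e = 6, f = 1 works:
  constraint 3 holds since c - e = -2.
  constraint 4 holds since f - a = 0.
  constraint 5 holds since c - f = 3.
The rest check out directly.

Satisfiable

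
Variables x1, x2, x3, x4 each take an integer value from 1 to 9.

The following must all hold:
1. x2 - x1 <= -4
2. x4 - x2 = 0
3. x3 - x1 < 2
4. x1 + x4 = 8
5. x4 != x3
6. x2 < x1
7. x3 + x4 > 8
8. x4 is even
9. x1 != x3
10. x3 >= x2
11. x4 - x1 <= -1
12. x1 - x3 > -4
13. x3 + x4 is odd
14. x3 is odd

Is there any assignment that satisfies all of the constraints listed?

Try x1 = 6, x2 = 2, x3 = 7, x4 = 2.
Check constraint 1: x2 - x1 = -4; constraint 2: x4 - x2 = 0; constraint 3: x3 - x1 = 1. The remaining constraints are straightforward to verify.

Satisfiable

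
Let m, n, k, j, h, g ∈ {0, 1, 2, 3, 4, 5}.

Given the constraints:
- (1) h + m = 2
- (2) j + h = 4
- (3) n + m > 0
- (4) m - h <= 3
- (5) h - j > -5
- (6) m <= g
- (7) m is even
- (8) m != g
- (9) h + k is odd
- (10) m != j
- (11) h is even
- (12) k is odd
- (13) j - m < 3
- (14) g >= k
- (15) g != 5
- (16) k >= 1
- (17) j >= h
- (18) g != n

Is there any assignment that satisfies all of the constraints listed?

The assignment m = 2, n = 0, k = 3, j = 4, h = 0, g = 4 works:
  constraint 1 holds since h + m = 2.
  constraint 2 holds since j + h = 4.
The rest check out directly.

Satisfiable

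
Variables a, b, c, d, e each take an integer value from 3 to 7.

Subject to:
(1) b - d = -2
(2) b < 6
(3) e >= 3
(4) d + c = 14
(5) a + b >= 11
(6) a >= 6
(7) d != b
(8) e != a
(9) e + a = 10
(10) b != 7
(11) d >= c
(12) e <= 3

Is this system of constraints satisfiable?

Satisfiable

The assignment a = 7, b = 5, c = 7, d = 7, e = 3 works:
  constraint 1 holds since b - d = -2.
  constraint 4 holds since d + c = 14.
  constraint 5 holds since a + b = 12.
The rest check out directly.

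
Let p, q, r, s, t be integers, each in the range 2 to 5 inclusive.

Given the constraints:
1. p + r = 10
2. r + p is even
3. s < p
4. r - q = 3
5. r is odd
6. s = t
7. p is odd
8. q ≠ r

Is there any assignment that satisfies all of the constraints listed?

Satisfiable

The assignment p = 5, q = 2, r = 5, s = 3, t = 3 works:
  constraint 1 holds since p + r = 10.
  constraint 4 holds since r - q = 3.
The rest check out directly.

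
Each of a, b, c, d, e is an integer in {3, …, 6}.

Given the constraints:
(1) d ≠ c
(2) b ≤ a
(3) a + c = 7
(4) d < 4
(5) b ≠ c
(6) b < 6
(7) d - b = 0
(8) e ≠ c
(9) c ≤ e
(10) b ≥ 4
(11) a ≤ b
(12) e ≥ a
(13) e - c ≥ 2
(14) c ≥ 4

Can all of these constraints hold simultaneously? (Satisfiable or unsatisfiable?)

Unsatisfiable

From constraints 2 and 10: a ≥ b ≥ 4. From constraint 14: c ≥ 4. Hence a + c ≥ 8. But constraint 3 requires a + c = 7, and 7 < 8. Contradiction.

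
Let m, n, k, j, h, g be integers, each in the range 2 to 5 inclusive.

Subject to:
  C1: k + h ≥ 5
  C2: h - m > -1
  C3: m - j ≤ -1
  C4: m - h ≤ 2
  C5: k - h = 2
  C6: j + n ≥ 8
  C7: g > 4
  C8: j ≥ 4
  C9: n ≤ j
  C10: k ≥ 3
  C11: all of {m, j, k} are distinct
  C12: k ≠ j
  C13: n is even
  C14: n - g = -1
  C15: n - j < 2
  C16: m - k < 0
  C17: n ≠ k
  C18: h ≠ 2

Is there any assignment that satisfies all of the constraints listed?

Setting (m, n, k, j, h, g) = (2, 4, 5, 4, 3, 5) satisfies everything: constraint 1: k + h = 8; constraint 2: h - m = 1; constraint 3: m - j = -2, and the others follow.

Satisfiable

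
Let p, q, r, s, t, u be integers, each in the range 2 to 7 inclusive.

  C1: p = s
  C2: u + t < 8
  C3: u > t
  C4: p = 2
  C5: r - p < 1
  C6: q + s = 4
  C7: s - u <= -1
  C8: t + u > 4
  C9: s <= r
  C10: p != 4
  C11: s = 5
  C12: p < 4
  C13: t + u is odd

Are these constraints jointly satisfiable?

Unsatisfiable

Constraint 4 fixes p = 2 and constraint 11 fixes s = 5, but constraint 1 requires p = s. Since 2 ≠ 5, contradiction.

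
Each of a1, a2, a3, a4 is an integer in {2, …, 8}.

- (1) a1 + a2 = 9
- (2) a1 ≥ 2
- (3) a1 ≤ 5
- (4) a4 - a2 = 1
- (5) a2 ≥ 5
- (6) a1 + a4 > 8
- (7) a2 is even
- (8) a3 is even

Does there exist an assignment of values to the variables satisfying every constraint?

Satisfiable

Take a1 = 3, a2 = 6, a3 = 8, a4 = 7. Then constraint 1: a1 + a2 = 9; constraint 4: a4 - a2 = 1, and every other listed constraint is also met.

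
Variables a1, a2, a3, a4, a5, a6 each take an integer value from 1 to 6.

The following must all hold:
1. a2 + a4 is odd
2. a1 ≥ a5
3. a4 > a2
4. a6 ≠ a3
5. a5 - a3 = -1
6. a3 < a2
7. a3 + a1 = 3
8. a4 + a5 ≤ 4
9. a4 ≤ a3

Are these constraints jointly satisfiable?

Unsatisfiable

Constraints 3, 6, and 9 give a3 < a2, a2 < a4, a4 ≤ a3. Chaining: a3 < a2 < a4 ≤ a3, which forces a3 < a3 — impossible.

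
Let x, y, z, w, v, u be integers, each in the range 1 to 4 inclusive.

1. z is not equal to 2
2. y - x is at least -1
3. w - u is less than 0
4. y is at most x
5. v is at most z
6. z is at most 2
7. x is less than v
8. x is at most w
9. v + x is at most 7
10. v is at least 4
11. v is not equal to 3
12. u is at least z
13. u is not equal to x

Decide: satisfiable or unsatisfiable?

From constraints 5 and 10: z ≥ v and v ≥ 4, so z ≥ 4. From constraint 6: z ≤ 2. But 2 < 4, so no value of z works.

Unsatisfiable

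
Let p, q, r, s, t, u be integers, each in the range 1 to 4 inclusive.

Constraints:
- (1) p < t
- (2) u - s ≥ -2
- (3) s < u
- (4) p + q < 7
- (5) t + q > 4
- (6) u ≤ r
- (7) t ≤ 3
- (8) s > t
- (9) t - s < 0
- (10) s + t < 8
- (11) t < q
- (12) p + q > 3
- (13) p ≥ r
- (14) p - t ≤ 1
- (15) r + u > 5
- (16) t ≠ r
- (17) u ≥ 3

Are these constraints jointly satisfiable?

Constraints 1, 3, 6, 8, and 13 give r ≤ p, p < t, t < s, s < u, u ≤ r. Chaining: r ≤ p < t < s < u ≤ r, which forces r < r — impossible.

Unsatisfiable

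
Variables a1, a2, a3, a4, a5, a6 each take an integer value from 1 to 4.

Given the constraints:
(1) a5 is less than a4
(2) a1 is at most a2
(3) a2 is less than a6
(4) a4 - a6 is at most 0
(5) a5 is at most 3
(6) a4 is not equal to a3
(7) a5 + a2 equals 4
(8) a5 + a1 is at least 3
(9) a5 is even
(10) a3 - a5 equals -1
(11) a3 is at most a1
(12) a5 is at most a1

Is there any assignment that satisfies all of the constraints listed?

Try a1 = 2, a2 = 2, a3 = 1, a4 = 3, a5 = 2, a6 = 3.
Check constraint 4: a4 - a6 = 0; constraint 7: a5 + a2 = 4. The remaining constraints are straightforward to verify.

Satisfiable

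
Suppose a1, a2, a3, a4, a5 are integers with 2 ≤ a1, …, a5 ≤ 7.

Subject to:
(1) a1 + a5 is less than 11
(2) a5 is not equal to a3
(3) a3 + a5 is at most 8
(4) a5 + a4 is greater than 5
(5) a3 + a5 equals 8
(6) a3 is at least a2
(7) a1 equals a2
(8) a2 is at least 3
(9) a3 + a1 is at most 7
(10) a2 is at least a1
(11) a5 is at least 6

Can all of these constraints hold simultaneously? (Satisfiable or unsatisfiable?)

Unsatisfiable

From constraints 6 and 8: a3 ≥ a2 ≥ 3. From constraint 11: a5 ≥ 6. Hence a3 + a5 ≥ 9. But constraint 3 requires a3 + a5 ≤ 8, and 8 < 9. Contradiction.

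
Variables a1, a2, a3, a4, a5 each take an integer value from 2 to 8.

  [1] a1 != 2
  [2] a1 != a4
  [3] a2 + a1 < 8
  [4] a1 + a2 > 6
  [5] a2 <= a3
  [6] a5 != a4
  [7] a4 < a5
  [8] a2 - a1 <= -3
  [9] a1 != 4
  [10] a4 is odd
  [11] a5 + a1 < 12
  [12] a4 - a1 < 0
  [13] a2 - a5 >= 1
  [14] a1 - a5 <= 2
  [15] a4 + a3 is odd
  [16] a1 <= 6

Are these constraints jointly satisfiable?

Constraints 8, 13, and 14 give a5 − a1 ≥ -2, a1 − a2 ≥ 3, a2 − a5 ≥ 1.
Adding all 3 inequalities: the left sides telescope to 0, and the right sides sum to (-2) + 3 + 1 = 2. So 0 ≥ 2, which is false.

Unsatisfiable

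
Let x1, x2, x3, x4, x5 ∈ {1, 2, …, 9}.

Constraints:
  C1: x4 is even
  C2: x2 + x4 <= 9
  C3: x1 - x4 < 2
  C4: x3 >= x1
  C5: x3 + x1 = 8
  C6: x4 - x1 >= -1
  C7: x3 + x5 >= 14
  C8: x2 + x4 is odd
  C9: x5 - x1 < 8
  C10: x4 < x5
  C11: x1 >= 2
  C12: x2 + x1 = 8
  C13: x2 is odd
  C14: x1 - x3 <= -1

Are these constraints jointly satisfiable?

Satisfiable

Setting (x1, x2, x3, x4, x5) = (3, 5, 5, 2, 9) satisfies everything: constraint 2: x2 + x4 = 7; constraint 3: x1 - x4 = 1, and the others follow.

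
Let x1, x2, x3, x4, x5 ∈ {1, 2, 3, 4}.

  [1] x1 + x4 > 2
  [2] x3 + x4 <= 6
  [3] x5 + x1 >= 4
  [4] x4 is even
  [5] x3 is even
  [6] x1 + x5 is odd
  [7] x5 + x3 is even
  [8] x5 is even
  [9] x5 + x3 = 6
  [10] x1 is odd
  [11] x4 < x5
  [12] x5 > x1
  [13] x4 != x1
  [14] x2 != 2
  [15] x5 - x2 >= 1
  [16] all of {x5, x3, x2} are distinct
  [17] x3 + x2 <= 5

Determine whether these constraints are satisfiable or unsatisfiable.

Setting (x1, x2, x3, x4, x5) = (1, 1, 2, 2, 4) satisfies everything: constraint 1: x1 + x4 = 3; constraint 2: x3 + x4 = 4; constraint 3: x5 + x1 = 5, and the others follow.

Satisfiable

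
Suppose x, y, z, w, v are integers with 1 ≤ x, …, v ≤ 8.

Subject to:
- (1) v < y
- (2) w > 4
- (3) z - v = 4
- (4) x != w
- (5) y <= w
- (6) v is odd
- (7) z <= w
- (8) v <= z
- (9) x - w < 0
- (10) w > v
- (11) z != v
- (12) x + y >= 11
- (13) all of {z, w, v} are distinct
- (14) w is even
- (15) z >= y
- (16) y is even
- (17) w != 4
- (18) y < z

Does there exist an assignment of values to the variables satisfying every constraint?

Satisfiable

Try x = 7, y = 4, z = 5, w = 8, v = 1.
Check constraint 3: z - v = 4; constraint 9: x - w = -1. The remaining constraints are straightforward to verify.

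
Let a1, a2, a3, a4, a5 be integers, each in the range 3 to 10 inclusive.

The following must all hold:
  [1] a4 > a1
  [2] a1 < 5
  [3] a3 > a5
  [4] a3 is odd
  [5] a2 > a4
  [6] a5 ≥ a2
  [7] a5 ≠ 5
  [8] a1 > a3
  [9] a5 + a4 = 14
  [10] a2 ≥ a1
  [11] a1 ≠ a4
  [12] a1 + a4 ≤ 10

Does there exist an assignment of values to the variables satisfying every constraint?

Unsatisfiable

Constraints 1, 3, 5, 6, and 8 give a2 ≤ a5, a5 < a3, a3 < a1, a1 < a4, a4 < a2. Chaining: a2 ≤ a5 < a3 < a1 < a4 < a2, which forces a2 < a2 — impossible.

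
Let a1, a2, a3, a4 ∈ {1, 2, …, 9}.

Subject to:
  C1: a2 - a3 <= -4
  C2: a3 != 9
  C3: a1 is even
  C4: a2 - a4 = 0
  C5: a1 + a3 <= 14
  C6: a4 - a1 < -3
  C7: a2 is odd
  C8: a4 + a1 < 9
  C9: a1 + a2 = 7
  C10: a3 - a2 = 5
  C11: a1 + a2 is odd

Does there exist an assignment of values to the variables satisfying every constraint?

Try a1 = 6, a2 = 1, a3 = 6, a4 = 1.
Check constraint 1: a2 - a3 = -5; constraint 4: a2 - a4 = 0. The remaining constraints are straightforward to verify.

Satisfiable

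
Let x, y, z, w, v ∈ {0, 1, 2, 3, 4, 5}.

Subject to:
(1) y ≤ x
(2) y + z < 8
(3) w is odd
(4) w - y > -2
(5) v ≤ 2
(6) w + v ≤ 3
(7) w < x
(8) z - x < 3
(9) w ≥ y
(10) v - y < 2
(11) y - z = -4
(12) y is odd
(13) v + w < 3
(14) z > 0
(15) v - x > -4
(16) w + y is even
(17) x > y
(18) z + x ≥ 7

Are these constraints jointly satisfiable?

Setting (x, y, z, w, v) = (3, 1, 5, 1, 1) satisfies everything: constraint 2: y + z = 6; constraint 4: w - y = 0, and the others follow.

Satisfiable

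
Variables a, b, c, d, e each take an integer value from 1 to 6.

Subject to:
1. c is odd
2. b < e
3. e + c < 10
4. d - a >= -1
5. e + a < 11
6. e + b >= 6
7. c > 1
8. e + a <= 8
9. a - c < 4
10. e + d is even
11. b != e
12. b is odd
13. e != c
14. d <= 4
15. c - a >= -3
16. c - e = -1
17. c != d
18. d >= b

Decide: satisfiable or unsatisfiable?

One satisfying assignment is a = 4, b = 3, c = 3, d = 4, e = 4.
For the less obvious constraints — constraint 3: e + c = 7; constraint 4: d - a = 0 — and the others hold by inspection.

Satisfiable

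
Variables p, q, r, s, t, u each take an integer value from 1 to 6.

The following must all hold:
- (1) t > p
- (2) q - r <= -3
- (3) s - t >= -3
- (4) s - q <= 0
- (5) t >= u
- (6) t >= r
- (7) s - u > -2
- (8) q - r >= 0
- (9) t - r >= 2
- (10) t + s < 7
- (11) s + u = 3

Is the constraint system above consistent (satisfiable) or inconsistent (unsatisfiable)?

Constraints 2, 3, 4, and 9 give q − s ≥ 0, s − t ≥ -3, t − r ≥ 2, r − q ≥ 3.
Adding all 4 inequalities: the left sides telescope to 0, and the right sides sum to 0 + (-3) + 2 + 3 = 2. So 0 ≥ 2, which is false.

Unsatisfiable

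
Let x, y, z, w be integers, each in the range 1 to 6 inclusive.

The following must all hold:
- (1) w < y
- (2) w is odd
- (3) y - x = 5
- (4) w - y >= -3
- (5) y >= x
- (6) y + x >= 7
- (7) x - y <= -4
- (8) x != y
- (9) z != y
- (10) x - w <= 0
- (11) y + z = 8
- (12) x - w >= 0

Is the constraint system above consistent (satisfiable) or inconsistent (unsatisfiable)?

Unsatisfiable

Constraints 4, 7, and 12 give y − x ≥ 4, x − w ≥ 0, w − y ≥ -3.
Adding all 3 inequalities: the left sides telescope to 0, and the right sides sum to 4 + 0 + (-3) = 1. So 0 ≥ 1, which is false.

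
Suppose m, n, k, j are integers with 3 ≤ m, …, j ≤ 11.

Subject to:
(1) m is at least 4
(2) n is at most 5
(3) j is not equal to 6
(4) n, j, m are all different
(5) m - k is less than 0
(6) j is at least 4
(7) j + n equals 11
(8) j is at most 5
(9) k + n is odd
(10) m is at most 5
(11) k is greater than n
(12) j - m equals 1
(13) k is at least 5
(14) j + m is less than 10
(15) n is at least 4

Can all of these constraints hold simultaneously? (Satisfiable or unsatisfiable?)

Constraints 1, 2, 6, 8, 10, and 15 confine each of n, j, m to the 2 values {4, 5}.
Constraint 4 requires all 3 of them to be distinct, but only 2 values are available — impossible by the pigeonhole principle.

Unsatisfiable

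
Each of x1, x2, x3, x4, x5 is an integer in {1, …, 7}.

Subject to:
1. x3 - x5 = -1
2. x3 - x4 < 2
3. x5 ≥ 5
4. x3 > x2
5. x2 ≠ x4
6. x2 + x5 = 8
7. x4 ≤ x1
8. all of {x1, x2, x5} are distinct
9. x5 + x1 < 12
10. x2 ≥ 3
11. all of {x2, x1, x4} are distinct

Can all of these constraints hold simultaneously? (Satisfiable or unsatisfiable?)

Try x1 = 6, x2 = 3, x3 = 4, x4 = 5, x5 = 5.
Check constraint 1: x3 - x5 = -1; constraint 2: x3 - x4 = -1. The remaining constraints are straightforward to verify.

Satisfiable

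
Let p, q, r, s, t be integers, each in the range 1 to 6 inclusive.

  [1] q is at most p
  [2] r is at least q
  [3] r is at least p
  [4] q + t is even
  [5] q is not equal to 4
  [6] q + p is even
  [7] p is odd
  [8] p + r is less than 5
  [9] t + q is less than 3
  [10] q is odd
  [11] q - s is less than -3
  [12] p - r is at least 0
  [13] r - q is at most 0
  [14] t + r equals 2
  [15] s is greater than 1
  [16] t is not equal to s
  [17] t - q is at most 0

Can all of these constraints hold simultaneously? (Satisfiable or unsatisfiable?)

Take p = 1, q = 1, r = 1, s = 6, t = 1. Then constraint 8: p + r = 2; constraint 9: t + q = 2; constraint 11: q - s = -5, and every other listed constraint is also met.

Satisfiable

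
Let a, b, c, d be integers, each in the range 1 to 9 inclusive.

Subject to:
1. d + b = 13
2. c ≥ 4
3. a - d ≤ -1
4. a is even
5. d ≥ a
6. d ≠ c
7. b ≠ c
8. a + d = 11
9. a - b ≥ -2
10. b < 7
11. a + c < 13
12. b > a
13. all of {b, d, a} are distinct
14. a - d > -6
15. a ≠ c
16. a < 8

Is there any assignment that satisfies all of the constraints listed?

Satisfiable

One satisfying assignment is a = 4, b = 6, c = 8, d = 7.
For the less obvious constraints — constraint 1: d + b = 13; constraint 3: a - d = -3 — and the others hold by inspection.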